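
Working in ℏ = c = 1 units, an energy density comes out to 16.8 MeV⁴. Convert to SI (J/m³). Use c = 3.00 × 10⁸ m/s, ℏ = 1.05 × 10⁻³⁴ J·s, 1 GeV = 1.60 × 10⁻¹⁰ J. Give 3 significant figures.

3.52 × 10²⁶ J/m³

[E]/[L]³ = [E]⁴/(ℏc)³; restore (ℏc)⁻³.
1 GeV⁴ → 1/(ℏc)³ × (1 GeV in J)⁴ = 2.10 × 10³⁷ J/m³.
Convert the energy scale: 16.8 MeV⁴ = 1.68 × 10⁻¹¹ GeV⁴.
Result: 1.68 × 10⁻¹¹ × 2.10 × 10³⁷ = 3.52 × 10²⁶ J/m³.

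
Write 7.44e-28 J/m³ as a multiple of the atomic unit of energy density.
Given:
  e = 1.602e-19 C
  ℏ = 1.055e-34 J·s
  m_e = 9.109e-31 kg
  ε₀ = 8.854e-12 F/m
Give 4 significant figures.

2.540e-41

atomic unit of energy density: u_au = E_h/a₀³ = m_e⁴e¹⁰/((4πε₀)⁵ℏ⁸) = 2.929e13 J/m³.
7.44e-28 / 2.929e13 = 2.540e-41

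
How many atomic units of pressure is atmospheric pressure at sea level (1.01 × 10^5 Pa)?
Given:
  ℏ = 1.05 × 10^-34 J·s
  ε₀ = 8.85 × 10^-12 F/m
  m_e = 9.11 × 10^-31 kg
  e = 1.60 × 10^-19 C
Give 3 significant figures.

3.35 × 10^-9

atomic unit of pressure: P_au = E_h/a₀³ = m_e⁴e¹⁰/((4πε₀)⁵ℏ⁸) = 3.01 × 10^13 Pa.
1.01 × 10^5 / 3.01 × 10^13 = 3.35 × 10^-9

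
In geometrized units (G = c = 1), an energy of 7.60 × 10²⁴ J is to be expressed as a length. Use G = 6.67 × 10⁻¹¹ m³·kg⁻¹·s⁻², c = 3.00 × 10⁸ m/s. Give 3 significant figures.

Energy → length via G/c⁴.
7.60 × 10²⁴ J × (G/c⁴) = 6.26 × 10⁻²⁰ m

6.26 × 10⁻²⁰ m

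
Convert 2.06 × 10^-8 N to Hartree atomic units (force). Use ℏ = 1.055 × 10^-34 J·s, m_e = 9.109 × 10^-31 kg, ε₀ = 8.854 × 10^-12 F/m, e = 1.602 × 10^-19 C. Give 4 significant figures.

0.2506

atomic unit of force: F_au = E_h/a₀ = m_e²e⁶/((4πε₀)³ℏ⁴) = 8.220 × 10^-8 N.
2.06 × 10^-8 / 8.220 × 10^-8 = 0.2506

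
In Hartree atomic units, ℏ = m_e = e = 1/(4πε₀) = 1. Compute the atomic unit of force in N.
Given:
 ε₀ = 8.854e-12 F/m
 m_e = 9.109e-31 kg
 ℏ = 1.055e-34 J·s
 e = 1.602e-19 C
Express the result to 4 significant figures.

Dimensional analysis gives F_au = E_h/a₀ = m_e²e⁶/((4πε₀)³ℏ⁴).
E_h = 4.354e-18 J
a₀ = 5.297e-11 m
E_h/a₀ = 8.220e-8 N

8.220e-8 N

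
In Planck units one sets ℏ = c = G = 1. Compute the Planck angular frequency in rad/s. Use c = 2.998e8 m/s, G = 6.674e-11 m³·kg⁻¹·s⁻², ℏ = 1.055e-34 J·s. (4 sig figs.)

1.855e43 rad/s

ω_P = √(c⁵/(ℏG))
  = √(3.440e86)
  = 1.855e43 rad/s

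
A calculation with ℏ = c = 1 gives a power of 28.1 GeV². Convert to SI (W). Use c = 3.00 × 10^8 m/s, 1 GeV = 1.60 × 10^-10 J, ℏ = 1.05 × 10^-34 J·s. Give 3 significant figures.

6.85 × 10^15 W

Power is [E]/[T] = [E]²/ℏ.
1 GeV² → 1/ℏ × (1 GeV in J)² = 2.44 × 10^14 W.
Result: 28.1 × 2.44 × 10^14 = 6.85 × 10^15 W.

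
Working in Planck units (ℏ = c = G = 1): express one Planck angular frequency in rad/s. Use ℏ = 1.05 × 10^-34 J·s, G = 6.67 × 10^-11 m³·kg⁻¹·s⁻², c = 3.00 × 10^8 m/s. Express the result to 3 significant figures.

Dimensional analysis gives ω_P = √(c⁵/(ℏG)).
  = √(3.47 × 10^86)
  = 1.86 × 10^43 rad/s

1.86 × 10^43 rad/s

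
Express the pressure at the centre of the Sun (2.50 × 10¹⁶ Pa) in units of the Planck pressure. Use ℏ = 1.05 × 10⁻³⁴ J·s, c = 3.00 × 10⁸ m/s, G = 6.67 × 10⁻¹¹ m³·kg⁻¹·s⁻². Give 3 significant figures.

Planck pressure: p_P = c⁷/(ℏG²) = 4.68 × 10¹¹³ Pa.
2.50 × 10¹⁶ / 4.68 × 10¹¹³ = 5.34 × 10⁻⁹⁸

5.34 × 10⁻⁹⁸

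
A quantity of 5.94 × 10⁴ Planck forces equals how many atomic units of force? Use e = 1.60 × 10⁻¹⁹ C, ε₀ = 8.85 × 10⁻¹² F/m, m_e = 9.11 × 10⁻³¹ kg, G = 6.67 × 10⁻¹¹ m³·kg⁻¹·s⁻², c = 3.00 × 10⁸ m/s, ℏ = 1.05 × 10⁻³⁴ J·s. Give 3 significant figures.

Planck force: F_P = c⁴/G = 1.21 × 10⁴⁴ N
atomic unit of force: F_au = E_h/a₀ = m_e²e⁶/((4πε₀)³ℏ⁴) = 8.33 × 10⁻⁸ N
5.94 × 10⁴ × 1.21 × 10⁴⁴ / 8.33 × 10⁻⁸ = 8.66 × 10⁵⁵

8.66 × 10⁵⁵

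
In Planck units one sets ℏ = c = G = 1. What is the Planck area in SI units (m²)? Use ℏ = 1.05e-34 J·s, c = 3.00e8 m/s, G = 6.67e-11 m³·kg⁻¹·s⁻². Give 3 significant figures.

A_P = ℏG/c³
  = 7.00e-45 / 2.70e25
  = 2.59e-70 m²

2.59e-70 m²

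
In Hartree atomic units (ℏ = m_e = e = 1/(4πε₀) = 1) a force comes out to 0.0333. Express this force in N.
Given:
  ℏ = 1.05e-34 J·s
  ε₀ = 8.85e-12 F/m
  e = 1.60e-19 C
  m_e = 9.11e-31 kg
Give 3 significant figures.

One atomic unit of force: F_au = E_h/a₀ = m_e²e⁶/((4πε₀)³ℏ⁴) = 8.33e-8 N.
0.0333 × 8.33e-8 N = 2.77e-9 N

2.77e-9 N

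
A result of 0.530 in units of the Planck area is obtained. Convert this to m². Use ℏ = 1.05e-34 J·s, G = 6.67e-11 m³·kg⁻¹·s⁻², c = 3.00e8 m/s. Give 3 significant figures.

1.37e-70 m²

One Planck area: A_P = ℏG/c³ = 2.59e-70 m².
0.530 × 2.59e-70 m² = 1.37e-70 m²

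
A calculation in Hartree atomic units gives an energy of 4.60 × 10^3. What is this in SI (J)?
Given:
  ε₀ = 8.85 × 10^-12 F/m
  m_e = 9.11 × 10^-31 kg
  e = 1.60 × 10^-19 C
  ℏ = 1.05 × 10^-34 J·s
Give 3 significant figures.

2.01 × 10^-14 J

One hartree: E_h = m_e e⁴/(4πε₀ℏ)² = 4.38 × 10^-18 J.
4.60 × 10^3 × 4.38 × 10^-18 J = 2.01 × 10^-14 J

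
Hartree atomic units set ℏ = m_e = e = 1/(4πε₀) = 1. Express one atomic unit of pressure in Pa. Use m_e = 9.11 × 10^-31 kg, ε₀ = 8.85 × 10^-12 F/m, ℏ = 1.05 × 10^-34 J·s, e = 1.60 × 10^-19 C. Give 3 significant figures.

From ℏ = m_e = e = 1/(4πε₀) = 1 the pressure scale is P_au = E_h/a₀³ = m_e⁴e¹⁰/((4πε₀)⁵ℏ⁸).
E_h = 4.38 × 10^-18 J
a₀ = 5.26 × 10^-11 m
E_h/a₀³ = 3.01 × 10^13 Pa

3.01 × 10^13 Pa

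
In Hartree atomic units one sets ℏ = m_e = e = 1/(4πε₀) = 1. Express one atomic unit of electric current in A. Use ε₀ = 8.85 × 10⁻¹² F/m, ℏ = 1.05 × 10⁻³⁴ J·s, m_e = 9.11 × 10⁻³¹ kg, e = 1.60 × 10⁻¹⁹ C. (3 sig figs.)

6.67 × 10⁻³ A

I_au = e E_h/ℏ = m_e e⁵/((4πε₀)²ℏ³)
E_h = 4.38 × 10⁻¹⁸ J
e·E_h/ℏ = 6.67 × 10⁻³ A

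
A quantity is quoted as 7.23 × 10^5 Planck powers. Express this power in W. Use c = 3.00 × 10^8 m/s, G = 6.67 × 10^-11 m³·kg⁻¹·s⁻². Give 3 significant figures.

One Planck power: P_P = c⁵/G = 3.64 × 10^52 W.
7.23 × 10^5 × 3.64 × 10^52 W = 2.63 × 10^58 W

2.63 × 10^58 W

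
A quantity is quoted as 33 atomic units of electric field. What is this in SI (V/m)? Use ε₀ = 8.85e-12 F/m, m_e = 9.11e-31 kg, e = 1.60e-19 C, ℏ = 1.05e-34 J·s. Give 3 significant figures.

One atomic unit of electric field: E_au = E_h/(e a₀) = m_e²e⁵/((4πε₀)³ℏ⁴) = 5.20e11 V/m.
33 × 5.20e11 V/m = 1.72e13 V/m

1.72e13 V/m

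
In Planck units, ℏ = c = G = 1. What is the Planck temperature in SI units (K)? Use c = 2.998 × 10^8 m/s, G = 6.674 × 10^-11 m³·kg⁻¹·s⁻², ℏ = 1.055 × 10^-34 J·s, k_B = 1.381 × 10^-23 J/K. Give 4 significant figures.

1.417 × 10^32 K

From ℏ = c = G = 1 the temperature scale is T_P = √(ℏc⁵/G) / k_B.
  = √(3.828 × 10^18) × 7.241 × 10^22
  = 1.417 × 10^32 K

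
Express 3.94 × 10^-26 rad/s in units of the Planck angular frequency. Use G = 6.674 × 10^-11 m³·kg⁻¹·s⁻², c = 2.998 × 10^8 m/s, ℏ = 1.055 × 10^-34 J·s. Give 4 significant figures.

Planck angular frequency: ω_P = √(c⁵/(ℏG)) = 1.855 × 10^43 rad/s.
3.94 × 10^-26 / 1.855 × 10^43 = 2.124 × 10^-69

2.124 × 10^-69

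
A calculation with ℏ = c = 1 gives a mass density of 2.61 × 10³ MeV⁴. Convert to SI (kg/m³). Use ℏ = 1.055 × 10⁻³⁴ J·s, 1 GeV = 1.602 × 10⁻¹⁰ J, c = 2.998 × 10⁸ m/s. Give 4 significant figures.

Mass density is [E]/(c²[L]³) = [E]⁴/(ℏ³c⁵).
1 GeV⁴ → 1/(ℏ³c⁵) × (1 GeV in J)⁴ = 2.316 × 10²⁰ kg/m³.
Convert the energy scale: 2.61 × 10³ MeV⁴ = 2.61 × 10⁻⁹ GeV⁴.
Result: 2.61 × 10⁻⁹ × 2.316 × 10²⁰ = 6.045 × 10¹¹ kg/m³.

6.045 × 10¹¹ kg/m³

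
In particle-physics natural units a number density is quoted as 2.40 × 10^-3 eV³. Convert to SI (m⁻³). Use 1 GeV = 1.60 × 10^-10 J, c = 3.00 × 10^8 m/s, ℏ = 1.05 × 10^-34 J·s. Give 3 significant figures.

3.15 × 10^17 m⁻³

Number density is [L]⁻³ = [E]³/(ℏc)³.
1 GeV³ → 1/(ℏc)³ × (1 GeV in J)³ = 1.31 × 10^47 m⁻³.
Convert the energy scale: 2.40 × 10^-3 eV³ = 2.40 × 10^-30 GeV³.
Result: 2.40 × 10^-30 × 1.31 × 10^47 = 3.15 × 10^17 m⁻³.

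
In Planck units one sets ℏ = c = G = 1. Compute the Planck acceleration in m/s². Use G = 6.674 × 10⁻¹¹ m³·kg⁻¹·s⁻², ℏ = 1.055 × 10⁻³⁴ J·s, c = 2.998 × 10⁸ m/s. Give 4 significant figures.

5.560 × 10⁵¹ m/s²

a_P = √(c⁷/(ℏG))
  = √(3.092 × 10¹⁰³)
  = 5.560 × 10⁵¹ m/s²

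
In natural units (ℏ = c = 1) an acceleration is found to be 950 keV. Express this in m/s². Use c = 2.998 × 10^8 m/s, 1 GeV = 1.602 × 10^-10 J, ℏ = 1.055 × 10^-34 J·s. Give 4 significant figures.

Acceleration is [L]/[T]² = c·[E]/ℏ.
1 GeV → c/ℏ × (1 GeV in J) = 4.552 × 10^32 m/s².
Convert the energy scale: 950 keV = 9.50 × 10^-4 GeV.
Result: 9.50 × 10^-4 × 4.552 × 10^32 = 4.325 × 10^29 m/s².

4.325 × 10^29 m/s²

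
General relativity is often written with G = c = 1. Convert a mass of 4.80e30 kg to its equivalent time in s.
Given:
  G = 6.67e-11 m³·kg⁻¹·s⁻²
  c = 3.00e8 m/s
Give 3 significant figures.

1.19e-5 s

Mass → time via G/c³.
4.80e30 kg × (G/c³) = 1.19e-5 s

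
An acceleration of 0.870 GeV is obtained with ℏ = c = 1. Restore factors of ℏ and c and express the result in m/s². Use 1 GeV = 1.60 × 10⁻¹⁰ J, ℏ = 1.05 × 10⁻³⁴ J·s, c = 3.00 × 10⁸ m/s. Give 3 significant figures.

Acceleration is [L]/[T]² = c·[E]/ℏ.
1 GeV → c/ℏ × (1 GeV in J) = 4.57 × 10³² m/s².
Result: 0.870 × 4.57 × 10³² = 3.98 × 10³² m/s².

3.98 × 10³² m/s²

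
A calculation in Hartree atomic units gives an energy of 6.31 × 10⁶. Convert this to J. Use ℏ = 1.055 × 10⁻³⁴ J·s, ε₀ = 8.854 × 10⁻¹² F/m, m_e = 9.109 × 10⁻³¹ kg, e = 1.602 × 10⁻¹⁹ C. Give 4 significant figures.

One hartree: E_h = m_e e⁴/(4πε₀ℏ)² = 4.354 × 10⁻¹⁸ J.
6.31 × 10⁶ × 4.354 × 10⁻¹⁸ J = 2.748 × 10⁻¹¹ J

2.748 × 10⁻¹¹ J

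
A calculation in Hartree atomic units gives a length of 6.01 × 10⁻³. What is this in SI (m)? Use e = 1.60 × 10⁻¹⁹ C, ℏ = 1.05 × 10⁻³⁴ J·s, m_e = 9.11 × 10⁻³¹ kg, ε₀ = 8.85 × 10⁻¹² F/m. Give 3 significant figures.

One Bohr radius: a₀ = 4πε₀ℏ²/(m_e e²) = 5.26 × 10⁻¹¹ m.
6.01 × 10⁻³ × 5.26 × 10⁻¹¹ m = 3.16 × 10⁻¹³ m

3.16 × 10⁻¹³ m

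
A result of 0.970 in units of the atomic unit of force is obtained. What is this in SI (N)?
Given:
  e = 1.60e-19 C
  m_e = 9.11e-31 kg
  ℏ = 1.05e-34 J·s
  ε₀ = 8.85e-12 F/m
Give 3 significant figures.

8.08e-8 N

One atomic unit of force: F_au = E_h/a₀ = m_e²e⁶/((4πε₀)³ℏ⁴) = 8.33e-8 N.
0.970 × 8.33e-8 N = 8.08e-8 N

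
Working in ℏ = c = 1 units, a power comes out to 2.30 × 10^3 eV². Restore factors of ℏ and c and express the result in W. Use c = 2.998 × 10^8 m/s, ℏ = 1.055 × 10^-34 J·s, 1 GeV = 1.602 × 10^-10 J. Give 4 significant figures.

Power is [E]/[T] = [E]²/ℏ.
1 GeV² → 1/ℏ × (1 GeV in J)² = 2.433 × 10^14 W.
Convert the energy scale: 2.30 × 10^3 eV² = 2.30 × 10^-15 GeV².
Result: 2.30 × 10^-15 × 2.433 × 10^14 = 0.5595 W.

0.5595 W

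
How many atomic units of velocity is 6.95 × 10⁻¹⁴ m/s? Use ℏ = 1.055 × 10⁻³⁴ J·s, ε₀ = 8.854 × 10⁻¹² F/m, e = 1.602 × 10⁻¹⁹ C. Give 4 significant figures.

atomic unit of velocity: v_au = e²/(4πε₀ℏ) = 2.186 × 10⁶ m/s.
6.95 × 10⁻¹⁴ / 2.186 × 10⁶ = 3.179 × 10⁻²⁰

3.179 × 10⁻²⁰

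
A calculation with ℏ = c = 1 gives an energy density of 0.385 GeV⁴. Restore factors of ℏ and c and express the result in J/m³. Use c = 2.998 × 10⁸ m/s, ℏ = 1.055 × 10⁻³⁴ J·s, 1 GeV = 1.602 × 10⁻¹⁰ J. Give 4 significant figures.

8.014 × 10³⁶ J/m³

[E]/[L]³ = [E]⁴/(ℏc)³; restore (ℏc)⁻³.
1 GeV⁴ → 1/(ℏc)³ × (1 GeV in J)⁴ = 2.082 × 10³⁷ J/m³.
Result: 0.385 × 2.082 × 10³⁷ = 8.014 × 10³⁶ J/m³.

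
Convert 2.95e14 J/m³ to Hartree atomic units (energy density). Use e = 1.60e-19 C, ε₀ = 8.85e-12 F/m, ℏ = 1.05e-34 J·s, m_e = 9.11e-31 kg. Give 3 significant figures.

atomic unit of energy density: u_au = E_h/a₀³ = m_e⁴e¹⁰/((4πε₀)⁵ℏ⁸) = 3.01e13 J/m³.
2.95e14 / 3.01e13 = 9.79

9.79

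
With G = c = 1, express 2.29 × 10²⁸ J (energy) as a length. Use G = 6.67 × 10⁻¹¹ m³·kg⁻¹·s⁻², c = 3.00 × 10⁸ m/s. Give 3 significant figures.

Energy → length via G/c⁴.
2.29 × 10²⁸ J × (G/c⁴) = 1.89 × 10⁻¹⁶ m

1.89 × 10⁻¹⁶ m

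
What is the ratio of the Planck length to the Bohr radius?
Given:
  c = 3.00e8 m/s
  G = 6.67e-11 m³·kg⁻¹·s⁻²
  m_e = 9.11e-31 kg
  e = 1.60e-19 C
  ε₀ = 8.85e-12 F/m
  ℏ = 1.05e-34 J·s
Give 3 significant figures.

Planck length: ℓ_P = √(ℏG/c³) = 1.61e-35 m
Bohr radius: a₀ = 4πε₀ℏ²/(m_e e²) = 5.26e-11 m
ratio = 1.61e-35 / 5.26e-11 = 3.06e-25

3.06e-25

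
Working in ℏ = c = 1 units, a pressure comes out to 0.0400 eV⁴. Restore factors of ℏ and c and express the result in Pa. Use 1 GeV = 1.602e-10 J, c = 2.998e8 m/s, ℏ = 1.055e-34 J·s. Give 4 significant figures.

Pressure is [E]/[L]³ = [E]⁴/(ℏc)³.
1 GeV⁴ → 1/(ℏc)³ × (1 GeV in J)⁴ = 2.082e37 Pa.
Convert the energy scale: 0.0400 eV⁴ = 4.00e-38 GeV⁴.
Result: 4.00e-38 × 2.082e37 = 0.8326 Pa.

0.8326 Pa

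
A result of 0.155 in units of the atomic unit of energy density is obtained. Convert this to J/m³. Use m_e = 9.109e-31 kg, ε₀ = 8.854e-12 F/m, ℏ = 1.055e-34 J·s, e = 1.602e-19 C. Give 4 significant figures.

4.540e12 J/m³

One atomic unit of energy density: u_au = E_h/a₀³ = m_e⁴e¹⁰/((4πε₀)⁵ℏ⁸) = 2.929e13 J/m³.
0.155 × 2.929e13 J/m³ = 4.540e12 J/m³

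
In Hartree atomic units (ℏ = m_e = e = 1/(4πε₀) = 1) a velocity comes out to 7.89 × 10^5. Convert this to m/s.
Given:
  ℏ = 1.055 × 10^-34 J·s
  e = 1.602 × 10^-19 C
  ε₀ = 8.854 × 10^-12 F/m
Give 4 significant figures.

One atomic unit of velocity: v_au = e²/(4πε₀ℏ) = 2.186 × 10^6 m/s.
7.89 × 10^5 × 2.186 × 10^6 m/s = 1.725 × 10^12 m/s

1.725 × 10^12 m/s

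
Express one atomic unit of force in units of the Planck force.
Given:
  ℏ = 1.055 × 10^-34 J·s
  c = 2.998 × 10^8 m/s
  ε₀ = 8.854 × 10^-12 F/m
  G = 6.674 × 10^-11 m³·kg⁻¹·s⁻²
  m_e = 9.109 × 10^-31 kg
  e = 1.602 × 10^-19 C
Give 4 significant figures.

6.791 × 10^-52

atomic unit of force: F_au = E_h/a₀ = m_e²e⁶/((4πε₀)³ℏ⁴) = 8.220 × 10^-8 N
Planck force: F_P = c⁴/G = 1.210 × 10^44 N
ratio = 8.220 × 10^-8 / 1.210 × 10^44 = 6.791 × 10^-52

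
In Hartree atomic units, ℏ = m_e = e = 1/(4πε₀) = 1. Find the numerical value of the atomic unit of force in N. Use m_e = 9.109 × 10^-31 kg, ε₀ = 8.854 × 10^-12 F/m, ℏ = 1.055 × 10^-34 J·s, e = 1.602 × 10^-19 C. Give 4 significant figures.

8.220 × 10^-8 N

The unique combination of the constants set to 1 with dimensions of force is F_au = E_h/a₀ = m_e²e⁶/((4πε₀)³ℏ⁴).
E_h = 4.354 × 10^-18 J
a₀ = 5.297 × 10^-11 m
E_h/a₀ = 8.220 × 10^-8 N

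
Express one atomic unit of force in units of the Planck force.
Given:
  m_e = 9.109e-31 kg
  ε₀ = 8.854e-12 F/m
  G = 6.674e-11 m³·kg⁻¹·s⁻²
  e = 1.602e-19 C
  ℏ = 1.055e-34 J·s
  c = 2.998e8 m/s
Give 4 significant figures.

6.791e-52

atomic unit of force: F_au = E_h/a₀ = m_e²e⁶/((4πε₀)³ℏ⁴) = 8.220e-8 N
Planck force: F_P = c⁴/G = 1.210e44 N
ratio = 8.220e-8 / 1.210e44 = 6.791e-52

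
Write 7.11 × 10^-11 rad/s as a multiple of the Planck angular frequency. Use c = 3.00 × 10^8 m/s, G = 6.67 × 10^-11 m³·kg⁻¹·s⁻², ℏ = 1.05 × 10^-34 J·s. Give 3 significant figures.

Planck angular frequency: ω_P = √(c⁵/(ℏG)) = 1.86 × 10^43 rad/s.
7.11 × 10^-11 / 1.86 × 10^43 = 3.82 × 10^-54

3.82 × 10^-54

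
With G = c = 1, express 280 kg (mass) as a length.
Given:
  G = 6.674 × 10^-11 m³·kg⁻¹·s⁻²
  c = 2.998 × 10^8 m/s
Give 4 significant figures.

In G = c = 1 units mass has dimensions of length; the conversion factor is G/c².
280 kg × (G/c²) = 2.079 × 10^-25 m

2.079 × 10^-25 m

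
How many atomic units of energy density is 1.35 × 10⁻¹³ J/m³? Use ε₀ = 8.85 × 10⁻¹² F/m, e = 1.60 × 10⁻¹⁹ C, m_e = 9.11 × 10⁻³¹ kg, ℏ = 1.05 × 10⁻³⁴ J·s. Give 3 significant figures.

atomic unit of energy density: u_au = E_h/a₀³ = m_e⁴e¹⁰/((4πε₀)⁵ℏ⁸) = 3.01 × 10¹³ J/m³.
1.35 × 10⁻¹³ / 3.01 × 10¹³ = 4.48 × 10⁻²⁷

4.48 × 10⁻²⁷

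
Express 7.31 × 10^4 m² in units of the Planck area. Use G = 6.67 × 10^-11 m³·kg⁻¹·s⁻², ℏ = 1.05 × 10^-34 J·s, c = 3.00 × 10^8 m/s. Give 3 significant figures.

Planck area: A_P = ℏG/c³ = 2.59 × 10^-70 m².
7.31 × 10^4 / 2.59 × 10^-70 = 2.82 × 10^74

2.82 × 10^74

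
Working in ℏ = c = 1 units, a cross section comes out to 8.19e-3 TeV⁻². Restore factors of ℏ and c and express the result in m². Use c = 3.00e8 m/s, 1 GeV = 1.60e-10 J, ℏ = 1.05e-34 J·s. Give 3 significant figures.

3.17e-40 m²

Area is [L]² = [E]⁻²·(ℏc)²; restore (ℏc)².
1 GeV⁻² → (ℏc)² × (1 GeV in J)⁻² = 3.88e-32 m².
Convert the energy scale: 8.19e-3 TeV⁻² = 8.19e-9 GeV⁻².
Result: 8.19e-9 × 3.88e-32 = 3.17e-40 m².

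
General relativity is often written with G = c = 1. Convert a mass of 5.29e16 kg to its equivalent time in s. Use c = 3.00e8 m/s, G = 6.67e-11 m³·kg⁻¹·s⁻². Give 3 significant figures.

1.31e-19 s

Mass → time via G/c³.
5.29e16 kg × (G/c³) = 1.31e-19 s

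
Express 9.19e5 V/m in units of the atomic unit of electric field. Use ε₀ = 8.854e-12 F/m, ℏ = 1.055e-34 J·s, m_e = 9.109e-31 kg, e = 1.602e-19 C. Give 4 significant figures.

1.791e-6

atomic unit of electric field: E_au = E_h/(e a₀) = m_e²e⁵/((4πε₀)³ℏ⁴) = 5.131e11 V/m.
9.19e5 / 5.131e11 = 1.791e-6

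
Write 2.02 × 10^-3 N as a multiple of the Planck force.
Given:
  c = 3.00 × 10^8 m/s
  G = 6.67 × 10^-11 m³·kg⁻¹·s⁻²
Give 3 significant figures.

Planck force: F_P = c⁴/G = 1.21 × 10^44 N.
2.02 × 10^-3 / 1.21 × 10^44 = 1.66 × 10^-47

1.66 × 10^-47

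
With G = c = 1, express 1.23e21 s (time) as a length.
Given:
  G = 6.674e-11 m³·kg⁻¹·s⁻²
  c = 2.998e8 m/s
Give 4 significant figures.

3.688e29 m

Time → length via c.
1.23e21 s × (c) = 3.688e29 m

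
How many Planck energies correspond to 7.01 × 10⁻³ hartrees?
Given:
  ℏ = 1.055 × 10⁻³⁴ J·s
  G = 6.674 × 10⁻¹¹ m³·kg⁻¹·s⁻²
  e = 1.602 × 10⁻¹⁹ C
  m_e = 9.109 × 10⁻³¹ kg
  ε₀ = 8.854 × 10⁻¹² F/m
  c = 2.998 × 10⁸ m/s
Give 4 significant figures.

1.560 × 10⁻²⁹

hartree: E_h = m_e e⁴/(4πε₀ℏ)² = 4.354 × 10⁻¹⁸ J
Planck energy: E_P = √(ℏc⁵/G) = 1.957 × 10⁹ J
7.01 × 10⁻³ × 4.354 × 10⁻¹⁸ / 1.957 × 10⁹ = 1.560 × 10⁻²⁹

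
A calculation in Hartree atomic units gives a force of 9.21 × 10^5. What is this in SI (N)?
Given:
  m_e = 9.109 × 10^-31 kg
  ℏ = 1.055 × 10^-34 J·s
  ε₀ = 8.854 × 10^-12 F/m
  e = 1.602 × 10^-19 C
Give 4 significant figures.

One atomic unit of force: F_au = E_h/a₀ = m_e²e⁶/((4πε₀)³ℏ⁴) = 8.220 × 10^-8 N.
9.21 × 10^5 × 8.220 × 10^-8 N = 0.07570 N

0.07570 N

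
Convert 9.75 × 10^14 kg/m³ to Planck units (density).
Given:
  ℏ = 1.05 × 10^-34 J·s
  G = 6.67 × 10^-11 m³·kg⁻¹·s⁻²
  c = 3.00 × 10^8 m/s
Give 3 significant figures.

1.87 × 10^-82

Planck density: ρ_P = c⁵/(ℏG²) = 5.20 × 10^96 kg/m³.
9.75 × 10^14 / 5.20 × 10^96 = 1.87 × 10^-82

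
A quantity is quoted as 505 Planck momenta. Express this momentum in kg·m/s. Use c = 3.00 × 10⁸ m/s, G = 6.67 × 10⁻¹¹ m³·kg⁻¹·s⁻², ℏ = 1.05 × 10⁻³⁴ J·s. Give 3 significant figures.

One Planck momentum: p_P = √(ℏc³/G) = 6.52 kg·m/s.
505 × 6.52 kg·m/s = 3.29 × 10³ kg·m/s

3.29 × 10³ kg·m/s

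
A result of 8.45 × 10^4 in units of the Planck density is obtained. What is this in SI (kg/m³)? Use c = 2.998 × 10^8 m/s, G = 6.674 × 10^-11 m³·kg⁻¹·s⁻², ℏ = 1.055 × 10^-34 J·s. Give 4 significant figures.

One Planck density: ρ_P = c⁵/(ℏG²) = 5.154 × 10^96 kg/m³.
8.45 × 10^4 × 5.154 × 10^96 kg/m³ = 4.355 × 10^101 kg/m³

4.355 × 10^101 kg/m³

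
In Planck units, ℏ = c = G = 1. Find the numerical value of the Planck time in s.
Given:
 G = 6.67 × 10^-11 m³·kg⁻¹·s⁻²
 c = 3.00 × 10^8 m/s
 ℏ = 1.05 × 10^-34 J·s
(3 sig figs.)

5.37 × 10^-44 s

The unique combination of the constants set to 1 with dimensions of time is t_P = √(ℏG/c⁵).
  = √(2.88 × 10^-87)
  = 5.37 × 10^-44 s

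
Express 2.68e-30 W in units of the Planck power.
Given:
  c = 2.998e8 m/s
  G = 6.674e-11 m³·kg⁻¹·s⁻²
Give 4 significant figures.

Planck power: P_P = c⁵/G = 3.629e52 W.
2.68e-30 / 3.629e52 = 7.385e-83

7.385e-83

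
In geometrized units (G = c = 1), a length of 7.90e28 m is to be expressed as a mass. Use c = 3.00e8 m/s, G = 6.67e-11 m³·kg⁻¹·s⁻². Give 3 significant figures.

1.07e56 kg

Length → mass via c²/G.
7.90e28 m × (c²/G) = 1.07e56 kg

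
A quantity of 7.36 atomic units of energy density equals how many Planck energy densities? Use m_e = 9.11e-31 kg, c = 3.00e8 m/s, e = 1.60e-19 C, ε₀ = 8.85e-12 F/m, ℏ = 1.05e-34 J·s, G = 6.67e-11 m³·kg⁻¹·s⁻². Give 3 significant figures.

4.74e-100

atomic unit of energy density: u_au = E_h/a₀³ = m_e⁴e¹⁰/((4πε₀)⁵ℏ⁸) = 3.01e13 J/m³
Planck energy density: u_P = c⁷/(ℏG²) = 4.68e113 J/m³
7.36 × 3.01e13 / 4.68e113 = 4.74e-100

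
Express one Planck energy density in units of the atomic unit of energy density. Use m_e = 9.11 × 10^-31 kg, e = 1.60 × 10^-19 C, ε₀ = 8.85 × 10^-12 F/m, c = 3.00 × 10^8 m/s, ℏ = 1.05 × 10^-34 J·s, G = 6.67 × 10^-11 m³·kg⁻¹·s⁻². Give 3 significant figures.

1.55 × 10^100

Planck energy density: u_P = c⁷/(ℏG²) = 4.68 × 10^113 J/m³
atomic unit of energy density: u_au = E_h/a₀³ = m_e⁴e¹⁰/((4πε₀)⁵ℏ⁸) = 3.01 × 10^13 J/m³
ratio = 4.68 × 10^113 / 3.01 × 10^13 = 1.55 × 10^100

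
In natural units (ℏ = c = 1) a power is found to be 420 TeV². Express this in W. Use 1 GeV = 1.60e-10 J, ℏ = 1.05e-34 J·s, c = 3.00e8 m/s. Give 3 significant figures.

1.02e23 W

Power is [E]/[T] = [E]²/ℏ.
1 GeV² → 1/ℏ × (1 GeV in J)² = 2.44e14 W.
Convert the energy scale: 420 TeV² = 4.20e8 GeV².
Result: 4.20e8 × 2.44e14 = 1.02e23 W.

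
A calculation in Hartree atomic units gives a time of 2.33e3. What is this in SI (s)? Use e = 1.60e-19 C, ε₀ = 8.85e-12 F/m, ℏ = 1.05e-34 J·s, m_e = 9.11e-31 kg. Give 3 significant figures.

One atomic unit of time: τ_au = (4πε₀)²ℏ³/(m_e e⁴) = 2.40e-17 s.
2.33e3 × 2.40e-17 s = 5.59e-14 s

5.59e-14 s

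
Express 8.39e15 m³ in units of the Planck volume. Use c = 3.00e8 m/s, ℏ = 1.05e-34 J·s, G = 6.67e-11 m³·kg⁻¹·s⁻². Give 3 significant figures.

Planck volume: V_P = (ℏG/c³)^(3/2) = 4.18e-105 m³.
8.39e15 / 4.18e-105 = 2.01e120

2.01e120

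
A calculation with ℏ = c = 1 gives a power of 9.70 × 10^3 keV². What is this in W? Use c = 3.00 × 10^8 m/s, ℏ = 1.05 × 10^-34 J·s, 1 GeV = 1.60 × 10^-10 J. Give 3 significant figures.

Power is [E]/[T] = [E]²/ℏ.
1 GeV² → 1/ℏ × (1 GeV in J)² = 2.44 × 10^14 W.
Convert the energy scale: 9.70 × 10^3 keV² = 9.70 × 10^-9 GeV².
Result: 9.70 × 10^-9 × 2.44 × 10^14 = 2.36 × 10^6 W.

2.36 × 10^6 W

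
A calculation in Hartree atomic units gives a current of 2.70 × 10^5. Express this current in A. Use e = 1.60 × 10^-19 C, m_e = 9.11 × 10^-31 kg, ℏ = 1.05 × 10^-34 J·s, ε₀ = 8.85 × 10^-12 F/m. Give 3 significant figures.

One atomic unit of electric current: I_au = e E_h/ℏ = m_e e⁵/((4πε₀)²ℏ³) = 6.67 × 10^-3 A.
2.70 × 10^5 × 6.67 × 10^-3 A = 1.80 × 10^3 A

1.80 × 10^3 A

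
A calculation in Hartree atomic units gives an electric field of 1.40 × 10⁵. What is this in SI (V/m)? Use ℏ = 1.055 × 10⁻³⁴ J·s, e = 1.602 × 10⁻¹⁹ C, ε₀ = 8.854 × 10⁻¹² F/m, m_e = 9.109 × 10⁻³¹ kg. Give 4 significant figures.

7.183 × 10¹⁶ V/m

One atomic unit of electric field: E_au = E_h/(e a₀) = m_e²e⁵/((4πε₀)³ℏ⁴) = 5.131 × 10¹¹ V/m.
1.40 × 10⁵ × 5.131 × 10¹¹ V/m = 7.183 × 10¹⁶ V/m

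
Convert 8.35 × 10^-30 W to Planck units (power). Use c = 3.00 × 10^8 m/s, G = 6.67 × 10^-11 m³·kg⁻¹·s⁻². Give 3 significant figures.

2.29 × 10^-82

Planck power: P_P = c⁵/G = 3.64 × 10^52 W.
8.35 × 10^-30 / 3.64 × 10^52 = 2.29 × 10^-82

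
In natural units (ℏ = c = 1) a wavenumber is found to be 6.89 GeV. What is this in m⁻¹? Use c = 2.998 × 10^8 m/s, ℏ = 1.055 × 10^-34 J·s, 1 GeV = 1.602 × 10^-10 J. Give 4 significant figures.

Inverse length is [E]/(ℏc).
1 GeV → 1/(ℏc) × (1 GeV in J) = 5.065 × 10^15 m⁻¹.
Result: 6.89 × 5.065 × 10^15 = 3.490 × 10^16 m⁻¹.

3.490 × 10^16 m⁻¹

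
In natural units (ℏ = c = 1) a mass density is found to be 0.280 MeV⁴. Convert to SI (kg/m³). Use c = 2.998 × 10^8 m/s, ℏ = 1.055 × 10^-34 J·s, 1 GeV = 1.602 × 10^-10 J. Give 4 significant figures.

6.485 × 10^7 kg/m³

Mass density is [E]/(c²[L]³) = [E]⁴/(ℏ³c⁵).
1 GeV⁴ → 1/(ℏ³c⁵) × (1 GeV in J)⁴ = 2.316 × 10^20 kg/m³.
Convert the energy scale: 0.280 MeV⁴ = 2.80 × 10^-13 GeV⁴.
Result: 2.80 × 10^-13 × 2.316 × 10^20 = 6.485 × 10^7 kg/m³.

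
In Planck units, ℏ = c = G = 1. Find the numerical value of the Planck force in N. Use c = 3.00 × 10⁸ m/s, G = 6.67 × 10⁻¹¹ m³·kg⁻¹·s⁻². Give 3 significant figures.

1.21 × 10⁴⁴ N

The unique combination of the constants set to 1 with dimensions of force is F_P = c⁴/G.
  = 8.10 × 10³³ / 6.67 × 10⁻¹¹
  = 1.21 × 10⁴⁴ N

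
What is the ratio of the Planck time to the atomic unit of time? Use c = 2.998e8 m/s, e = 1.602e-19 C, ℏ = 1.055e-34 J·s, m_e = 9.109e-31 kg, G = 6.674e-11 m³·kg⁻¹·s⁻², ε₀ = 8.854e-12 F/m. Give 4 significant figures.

2.225e-27

Planck time: t_P = √(ℏG/c⁵) = 5.392e-44 s
atomic unit of time: τ_au = (4πε₀)²ℏ³/(m_e e⁴) = 2.423e-17 s
ratio = 5.392e-44 / 2.423e-17 = 2.225e-27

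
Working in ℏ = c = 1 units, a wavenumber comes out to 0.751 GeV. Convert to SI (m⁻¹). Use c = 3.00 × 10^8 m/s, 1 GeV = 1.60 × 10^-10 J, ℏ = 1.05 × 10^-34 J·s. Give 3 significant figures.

3.81 × 10^15 m⁻¹

Inverse length is [E]/(ℏc).
1 GeV → 1/(ℏc) × (1 GeV in J) = 5.08 × 10^15 m⁻¹.
Result: 0.751 × 5.08 × 10^15 = 3.81 × 10^15 m⁻¹.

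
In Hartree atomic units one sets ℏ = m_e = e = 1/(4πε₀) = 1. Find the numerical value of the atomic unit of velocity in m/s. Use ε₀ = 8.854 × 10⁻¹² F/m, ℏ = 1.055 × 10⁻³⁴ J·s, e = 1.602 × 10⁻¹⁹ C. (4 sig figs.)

v_au = e²/(4πε₀ℏ)
  = 2.566 × 10⁻³⁸ / 1.174 × 10⁻⁴⁴
  = 2.186 × 10⁶ m/s

2.186 × 10⁶ m/s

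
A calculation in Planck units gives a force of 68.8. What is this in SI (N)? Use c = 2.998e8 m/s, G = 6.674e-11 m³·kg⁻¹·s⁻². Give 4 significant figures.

8.328e45 N

One Planck force: F_P = c⁴/G = 1.210e44 N.
68.8 × 1.210e44 N = 8.328e45 N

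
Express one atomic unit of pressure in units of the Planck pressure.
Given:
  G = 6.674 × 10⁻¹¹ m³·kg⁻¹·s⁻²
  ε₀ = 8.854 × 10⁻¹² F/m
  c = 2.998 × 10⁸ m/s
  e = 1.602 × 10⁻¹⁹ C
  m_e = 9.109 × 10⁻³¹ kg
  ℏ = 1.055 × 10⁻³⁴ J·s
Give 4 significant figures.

atomic unit of pressure: P_au = E_h/a₀³ = m_e⁴e¹⁰/((4πε₀)⁵ℏ⁸) = 2.929 × 10¹³ Pa
Planck pressure: p_P = c⁷/(ℏG²) = 4.632 × 10¹¹³ Pa
ratio = 2.929 × 10¹³ / 4.632 × 10¹¹³ = 6.323 × 10⁻¹⁰¹

6.323 × 10⁻¹⁰¹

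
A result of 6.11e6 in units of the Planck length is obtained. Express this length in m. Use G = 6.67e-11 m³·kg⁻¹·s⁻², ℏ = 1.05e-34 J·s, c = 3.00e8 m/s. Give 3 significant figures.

9.84e-29 m

One Planck length: ℓ_P = √(ℏG/c³) = 1.61e-35 m.
6.11e6 × 1.61e-35 m = 9.84e-29 m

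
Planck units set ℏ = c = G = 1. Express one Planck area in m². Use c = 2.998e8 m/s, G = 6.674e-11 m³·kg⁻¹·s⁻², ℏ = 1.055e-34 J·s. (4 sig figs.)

2.613e-70 m²

Dimensional analysis gives A_P = ℏG/c³.
  = 7.041e-45 / 2.695e25
  = 2.613e-70 m²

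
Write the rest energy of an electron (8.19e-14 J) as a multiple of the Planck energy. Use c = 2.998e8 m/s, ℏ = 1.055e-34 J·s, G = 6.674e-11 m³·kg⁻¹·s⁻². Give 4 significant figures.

Planck energy: E_P = √(ℏc⁵/G) = 1.957e9 J.
8.19e-14 / 1.957e9 = 4.186e-23

4.186e-23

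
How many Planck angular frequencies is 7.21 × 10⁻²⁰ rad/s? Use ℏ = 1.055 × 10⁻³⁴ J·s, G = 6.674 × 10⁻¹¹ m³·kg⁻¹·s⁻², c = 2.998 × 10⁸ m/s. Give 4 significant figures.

3.888 × 10⁻⁶³

Planck angular frequency: ω_P = √(c⁵/(ℏG)) = 1.855 × 10⁴³ rad/s.
7.21 × 10⁻²⁰ / 1.855 × 10⁴³ = 3.888 × 10⁻⁶³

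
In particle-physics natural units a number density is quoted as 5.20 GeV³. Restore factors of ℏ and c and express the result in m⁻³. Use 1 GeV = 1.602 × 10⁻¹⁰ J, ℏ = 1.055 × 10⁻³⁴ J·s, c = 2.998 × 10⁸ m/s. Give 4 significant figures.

Number density is [L]⁻³ = [E]³/(ℏc)³.
1 GeV³ → 1/(ℏc)³ × (1 GeV in J)³ = 1.299 × 10⁴⁷ m⁻³.
Result: 5.20 × 1.299 × 10⁴⁷ = 6.757 × 10⁴⁷ m⁻³.

6.757 × 10⁴⁷ m⁻³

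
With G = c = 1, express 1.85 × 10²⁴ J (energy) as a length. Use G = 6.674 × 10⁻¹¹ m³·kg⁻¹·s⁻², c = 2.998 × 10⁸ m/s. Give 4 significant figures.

Energy → length via G/c⁴.
1.85 × 10²⁴ J × (G/c⁴) = 1.528 × 10⁻²⁰ m

1.528 × 10⁻²⁰ m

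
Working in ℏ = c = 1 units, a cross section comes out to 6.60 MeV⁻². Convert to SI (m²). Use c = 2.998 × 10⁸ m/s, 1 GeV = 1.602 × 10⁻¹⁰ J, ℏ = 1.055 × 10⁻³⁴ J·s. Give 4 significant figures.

2.573 × 10⁻²⁵ m²

Area is [L]² = [E]⁻²·(ℏc)²; restore (ℏc)².
1 GeV⁻² → (ℏc)² × (1 GeV in J)⁻² = 3.898 × 10⁻³² m².
Convert the energy scale: 6.60 MeV⁻² = 6.60 × 10⁶ GeV⁻².
Result: 6.60 × 10⁶ × 3.898 × 10⁻³² = 2.573 × 10⁻²⁵ m².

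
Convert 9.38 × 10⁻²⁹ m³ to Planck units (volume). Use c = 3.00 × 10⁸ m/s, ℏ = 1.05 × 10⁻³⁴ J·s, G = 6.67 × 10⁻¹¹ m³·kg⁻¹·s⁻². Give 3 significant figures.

Planck volume: V_P = (ℏG/c³)^(3/2) = 4.18 × 10⁻¹⁰⁵ m³.
9.38 × 10⁻²⁹ / 4.18 × 10⁻¹⁰⁵ = 2.25 × 10⁷⁶

2.25 × 10⁷⁶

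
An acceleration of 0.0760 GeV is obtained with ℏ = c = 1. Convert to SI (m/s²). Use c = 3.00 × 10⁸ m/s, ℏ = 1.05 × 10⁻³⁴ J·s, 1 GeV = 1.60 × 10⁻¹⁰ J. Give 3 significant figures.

3.47 × 10³¹ m/s²

Acceleration is [L]/[T]² = c·[E]/ℏ.
1 GeV → c/ℏ × (1 GeV in J) = 4.57 × 10³² m/s².
Result: 0.0760 × 4.57 × 10³² = 3.47 × 10³¹ m/s².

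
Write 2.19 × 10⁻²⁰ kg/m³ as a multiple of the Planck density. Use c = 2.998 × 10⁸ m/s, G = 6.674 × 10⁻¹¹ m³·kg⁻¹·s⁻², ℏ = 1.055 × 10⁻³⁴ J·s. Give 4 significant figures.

Planck density: ρ_P = c⁵/(ℏG²) = 5.154 × 10⁹⁶ kg/m³.
2.19 × 10⁻²⁰ / 5.154 × 10⁹⁶ = 4.249 × 10⁻¹¹⁷

4.249 × 10⁻¹¹⁷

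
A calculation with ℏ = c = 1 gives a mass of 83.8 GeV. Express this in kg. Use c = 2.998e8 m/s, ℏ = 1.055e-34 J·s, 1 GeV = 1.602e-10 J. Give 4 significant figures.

1.494e-25 kg

Mass is [E]/c²; divide by c².
1 GeV → 1/c² × (1 GeV in J) = 1.782e-27 kg.
Result: 83.8 × 1.782e-27 = 1.494e-25 kg.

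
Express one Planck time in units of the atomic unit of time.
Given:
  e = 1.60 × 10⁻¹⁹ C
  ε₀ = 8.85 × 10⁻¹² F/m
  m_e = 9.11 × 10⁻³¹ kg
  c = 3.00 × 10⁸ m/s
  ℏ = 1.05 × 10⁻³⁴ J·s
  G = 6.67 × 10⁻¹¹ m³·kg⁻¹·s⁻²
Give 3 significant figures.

2.24 × 10⁻²⁷

Planck time: t_P = √(ℏG/c⁵) = 5.37 × 10⁻⁴⁴ s
atomic unit of time: τ_au = (4πε₀)²ℏ³/(m_e e⁴) = 2.40 × 10⁻¹⁷ s
ratio = 5.37 × 10⁻⁴⁴ / 2.40 × 10⁻¹⁷ = 2.24 × 10⁻²⁷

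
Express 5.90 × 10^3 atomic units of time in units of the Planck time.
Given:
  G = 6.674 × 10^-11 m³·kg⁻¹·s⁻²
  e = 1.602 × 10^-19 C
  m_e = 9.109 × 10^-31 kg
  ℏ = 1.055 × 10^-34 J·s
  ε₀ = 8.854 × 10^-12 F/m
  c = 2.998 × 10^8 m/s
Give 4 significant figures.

2.651 × 10^30

atomic unit of time: τ_au = (4πε₀)²ℏ³/(m_e e⁴) = 2.423 × 10^-17 s
Planck time: t_P = √(ℏG/c⁵) = 5.392 × 10^-44 s
5.90 × 10^3 × 2.423 × 10^-17 / 5.392 × 10^-44 = 2.651 × 10^30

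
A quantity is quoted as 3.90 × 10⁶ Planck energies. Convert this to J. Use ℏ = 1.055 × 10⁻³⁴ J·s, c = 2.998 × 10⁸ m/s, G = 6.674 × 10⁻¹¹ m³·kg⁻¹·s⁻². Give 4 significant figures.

One Planck energy: E_P = √(ℏc⁵/G) = 1.957 × 10⁹ J.
3.90 × 10⁶ × 1.957 × 10⁹ J = 7.631 × 10¹⁵ J

7.631 × 10¹⁵ J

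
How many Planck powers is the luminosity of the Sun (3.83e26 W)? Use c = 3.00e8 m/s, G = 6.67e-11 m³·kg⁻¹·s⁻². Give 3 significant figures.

Planck power: P_P = c⁵/G = 3.64e52 W.
3.83e26 / 3.64e52 = 1.05e-26

1.05e-26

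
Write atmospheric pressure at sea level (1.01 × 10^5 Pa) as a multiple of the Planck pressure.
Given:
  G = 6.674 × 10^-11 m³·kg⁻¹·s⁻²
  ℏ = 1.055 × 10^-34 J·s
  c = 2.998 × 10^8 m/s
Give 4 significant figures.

2.180 × 10^-109

Planck pressure: p_P = c⁷/(ℏG²) = 4.632 × 10^113 Pa.
1.01 × 10^5 / 4.632 × 10^113 = 2.180 × 10^-109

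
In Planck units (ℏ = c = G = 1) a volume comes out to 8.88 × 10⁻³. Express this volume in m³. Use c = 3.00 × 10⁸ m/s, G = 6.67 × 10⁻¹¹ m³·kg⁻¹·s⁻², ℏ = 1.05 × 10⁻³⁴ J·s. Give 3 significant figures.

One Planck volume: V_P = (ℏG/c³)^(3/2) = 4.18 × 10⁻¹⁰⁵ m³.
8.88 × 10⁻³ × 4.18 × 10⁻¹⁰⁵ m³ = 3.71 × 10⁻¹⁰⁷ m³

3.71 × 10⁻¹⁰⁷ m³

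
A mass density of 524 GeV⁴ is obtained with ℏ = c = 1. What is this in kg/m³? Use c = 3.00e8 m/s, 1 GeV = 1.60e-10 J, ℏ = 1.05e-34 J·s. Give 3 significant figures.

1.22e23 kg/m³

Mass density is [E]/(c²[L]³) = [E]⁴/(ℏ³c⁵).
1 GeV⁴ → 1/(ℏ³c⁵) × (1 GeV in J)⁴ = 2.33e20 kg/m³.
Result: 524 × 2.33e20 = 1.22e23 kg/m³.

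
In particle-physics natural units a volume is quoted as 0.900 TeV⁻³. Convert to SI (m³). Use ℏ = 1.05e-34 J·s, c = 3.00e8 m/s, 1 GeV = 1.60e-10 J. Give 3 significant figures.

6.87e-57 m³

Volume is [L]³ = [E]⁻³·(ℏc)³.
1 GeV⁻³ → (ℏc)³ × (1 GeV in J)⁻³ = 7.63e-48 m³.
Convert the energy scale: 0.900 TeV⁻³ = 9.00e-10 GeV⁻³.
Result: 9.00e-10 × 7.63e-48 = 6.87e-57 m³.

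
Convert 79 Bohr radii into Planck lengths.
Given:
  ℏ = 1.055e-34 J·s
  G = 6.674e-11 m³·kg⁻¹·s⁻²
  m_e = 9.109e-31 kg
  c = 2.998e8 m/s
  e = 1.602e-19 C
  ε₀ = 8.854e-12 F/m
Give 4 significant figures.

Bohr radius: a₀ = 4πε₀ℏ²/(m_e e²) = 5.297e-11 m
Planck length: ℓ_P = √(ℏG/c³) = 1.616e-35 m
79 × 5.297e-11 / 1.616e-35 = 2.589e26

2.589e26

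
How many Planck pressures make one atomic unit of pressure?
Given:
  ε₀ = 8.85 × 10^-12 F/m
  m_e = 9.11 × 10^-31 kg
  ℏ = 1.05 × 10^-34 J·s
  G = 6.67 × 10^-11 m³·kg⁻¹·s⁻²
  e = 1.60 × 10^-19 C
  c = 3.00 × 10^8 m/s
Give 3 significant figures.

atomic unit of pressure: P_au = E_h/a₀³ = m_e⁴e¹⁰/((4πε₀)⁵ℏ⁸) = 3.01 × 10^13 Pa
Planck pressure: p_P = c⁷/(ℏG²) = 4.68 × 10^113 Pa
ratio = 3.01 × 10^13 / 4.68 × 10^113 = 6.44 × 10^-101

6.44 × 10^-101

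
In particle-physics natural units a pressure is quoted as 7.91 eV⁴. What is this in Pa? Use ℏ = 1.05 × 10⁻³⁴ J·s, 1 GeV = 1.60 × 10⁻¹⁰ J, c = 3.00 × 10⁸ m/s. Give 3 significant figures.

166 Pa

Pressure is [E]/[L]³ = [E]⁴/(ℏc)³.
1 GeV⁴ → 1/(ℏc)³ × (1 GeV in J)⁴ = 2.10 × 10³⁷ Pa.
Convert the energy scale: 7.91 eV⁴ = 7.91 × 10⁻³⁶ GeV⁴.
Result: 7.91 × 10⁻³⁶ × 2.10 × 10³⁷ = 166 Pa.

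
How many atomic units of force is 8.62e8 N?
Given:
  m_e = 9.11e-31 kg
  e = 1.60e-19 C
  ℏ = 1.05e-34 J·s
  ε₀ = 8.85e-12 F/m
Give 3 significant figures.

atomic unit of force: F_au = E_h/a₀ = m_e²e⁶/((4πε₀)³ℏ⁴) = 8.33e-8 N.
8.62e8 / 8.33e-8 = 1.04e16

1.04e16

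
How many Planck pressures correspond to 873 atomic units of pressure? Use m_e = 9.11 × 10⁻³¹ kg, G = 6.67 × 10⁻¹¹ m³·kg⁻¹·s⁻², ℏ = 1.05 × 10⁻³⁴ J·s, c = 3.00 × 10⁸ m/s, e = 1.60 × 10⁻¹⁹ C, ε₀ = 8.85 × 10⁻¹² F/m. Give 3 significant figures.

atomic unit of pressure: P_au = E_h/a₀³ = m_e⁴e¹⁰/((4πε₀)⁵ℏ⁸) = 3.01 × 10¹³ Pa
Planck pressure: p_P = c⁷/(ℏG²) = 4.68 × 10¹¹³ Pa
873 × 3.01 × 10¹³ / 4.68 × 10¹¹³ = 5.62 × 10⁻⁹⁸

5.62 × 10⁻⁹⁸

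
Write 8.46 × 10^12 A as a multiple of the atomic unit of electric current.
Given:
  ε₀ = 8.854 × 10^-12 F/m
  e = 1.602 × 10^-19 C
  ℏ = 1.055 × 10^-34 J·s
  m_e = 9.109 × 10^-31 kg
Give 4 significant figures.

atomic unit of electric current: I_au = e E_h/ℏ = m_e e⁵/((4πε₀)²ℏ³) = 6.612 × 10^-3 A.
8.46 × 10^12 / 6.612 × 10^-3 = 1.280 × 10^15

1.280 × 10^15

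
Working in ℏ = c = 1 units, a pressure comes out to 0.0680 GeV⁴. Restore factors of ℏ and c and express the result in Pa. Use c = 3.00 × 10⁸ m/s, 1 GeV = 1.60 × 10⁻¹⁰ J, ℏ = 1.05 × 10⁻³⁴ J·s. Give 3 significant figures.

1.43 × 10³⁶ Pa

Pressure is [E]/[L]³ = [E]⁴/(ℏc)³.
1 GeV⁴ → 1/(ℏc)³ × (1 GeV in J)⁴ = 2.10 × 10³⁷ Pa.
Result: 0.0680 × 2.10 × 10³⁷ = 1.43 × 10³⁶ Pa.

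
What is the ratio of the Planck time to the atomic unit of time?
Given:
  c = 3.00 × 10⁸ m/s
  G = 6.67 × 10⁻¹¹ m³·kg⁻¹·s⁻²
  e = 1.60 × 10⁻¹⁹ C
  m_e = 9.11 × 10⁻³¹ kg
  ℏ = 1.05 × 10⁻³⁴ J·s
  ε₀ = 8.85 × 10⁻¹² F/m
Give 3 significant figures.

Planck time: t_P = √(ℏG/c⁵) = 5.37 × 10⁻⁴⁴ s
atomic unit of time: τ_au = (4πε₀)²ℏ³/(m_e e⁴) = 2.40 × 10⁻¹⁷ s
ratio = 5.37 × 10⁻⁴⁴ / 2.40 × 10⁻¹⁷ = 2.24 × 10⁻²⁷

2.24 × 10⁻²⁷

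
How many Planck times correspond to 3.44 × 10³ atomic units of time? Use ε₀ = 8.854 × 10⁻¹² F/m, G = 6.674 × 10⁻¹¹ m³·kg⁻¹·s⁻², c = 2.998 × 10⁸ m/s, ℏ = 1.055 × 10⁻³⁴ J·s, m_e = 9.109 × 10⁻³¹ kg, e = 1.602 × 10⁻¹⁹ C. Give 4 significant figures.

atomic unit of time: τ_au = (4πε₀)²ℏ³/(m_e e⁴) = 2.423 × 10⁻¹⁷ s
Planck time: t_P = √(ℏG/c⁵) = 5.392 × 10⁻⁴⁴ s
3.44 × 10³ × 2.423 × 10⁻¹⁷ / 5.392 × 10⁻⁴⁴ = 1.546 × 10³⁰

1.546 × 10³⁰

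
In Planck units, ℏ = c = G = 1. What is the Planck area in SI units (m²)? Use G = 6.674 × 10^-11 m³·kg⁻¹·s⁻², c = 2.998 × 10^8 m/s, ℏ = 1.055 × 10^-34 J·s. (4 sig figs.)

Dimensional analysis gives A_P = ℏG/c³.
  = 7.041 × 10^-45 / 2.695 × 10^25
  = 2.613 × 10^-70 m²

2.613 × 10^-70 m²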